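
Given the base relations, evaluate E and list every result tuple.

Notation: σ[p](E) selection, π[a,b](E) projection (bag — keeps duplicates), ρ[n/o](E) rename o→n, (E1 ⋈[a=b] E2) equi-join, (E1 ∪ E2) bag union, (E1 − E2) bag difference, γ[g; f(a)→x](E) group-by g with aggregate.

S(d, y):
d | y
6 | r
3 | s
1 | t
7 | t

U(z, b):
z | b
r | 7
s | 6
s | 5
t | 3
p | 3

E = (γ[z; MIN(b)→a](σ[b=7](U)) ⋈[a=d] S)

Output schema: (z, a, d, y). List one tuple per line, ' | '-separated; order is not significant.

Row counts bottom-up:
  U → 5
  σ[b=7](U) → 1
  γ[z; MIN(b)→a](σ[b=7](U)) → 1
  S → 4
  (γ[z; MIN(b)→a](σ[b=7](U)) ⋈[a=d] S) → 1

== RESULT ==
z | a | d | y
r | 7 | 7 | t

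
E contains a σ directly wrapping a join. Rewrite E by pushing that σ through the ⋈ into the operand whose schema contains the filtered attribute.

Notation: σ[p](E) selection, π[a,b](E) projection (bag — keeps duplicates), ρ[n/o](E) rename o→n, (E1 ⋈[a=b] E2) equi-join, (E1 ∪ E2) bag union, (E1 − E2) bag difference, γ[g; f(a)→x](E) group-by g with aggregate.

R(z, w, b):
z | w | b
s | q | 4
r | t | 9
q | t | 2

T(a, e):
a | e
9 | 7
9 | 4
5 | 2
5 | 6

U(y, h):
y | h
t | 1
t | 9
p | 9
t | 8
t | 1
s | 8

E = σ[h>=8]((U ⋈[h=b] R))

σ filters on h, owned by the left side.
E' = (σ[h>=8](U) ⋈[h=b] R)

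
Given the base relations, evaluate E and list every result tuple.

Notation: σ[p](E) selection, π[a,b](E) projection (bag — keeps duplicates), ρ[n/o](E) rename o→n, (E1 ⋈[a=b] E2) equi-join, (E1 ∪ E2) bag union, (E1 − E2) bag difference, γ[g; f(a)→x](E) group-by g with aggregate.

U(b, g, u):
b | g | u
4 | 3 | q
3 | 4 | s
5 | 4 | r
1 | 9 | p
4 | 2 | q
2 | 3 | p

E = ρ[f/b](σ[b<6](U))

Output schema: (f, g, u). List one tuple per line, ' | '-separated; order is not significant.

Subexpression sizes:
  U → 6
  σ[b<6](U) → 6
  ρ[f/b](σ[b<6](U)) → 6

== RESULT ==
f | g | u
1 | 9 | p
2 | 3 | p
3 | 4 | s
4 | 2 | q
4 | 3 | q
5 | 4 | r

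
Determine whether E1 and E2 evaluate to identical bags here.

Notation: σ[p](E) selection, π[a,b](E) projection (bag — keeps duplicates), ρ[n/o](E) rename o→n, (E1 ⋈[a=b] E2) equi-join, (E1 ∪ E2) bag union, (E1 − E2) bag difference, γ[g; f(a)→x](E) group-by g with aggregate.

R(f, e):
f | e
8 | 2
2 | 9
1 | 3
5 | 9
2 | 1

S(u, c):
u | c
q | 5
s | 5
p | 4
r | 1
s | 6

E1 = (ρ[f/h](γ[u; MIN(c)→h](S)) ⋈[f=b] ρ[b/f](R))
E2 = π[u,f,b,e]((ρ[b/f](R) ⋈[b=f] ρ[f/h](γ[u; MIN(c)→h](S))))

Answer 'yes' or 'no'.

E1 row counts bottom-up:
  S → 5
  γ[u; MIN(c)→h](S) → 4
  ρ[f/h](γ[u; MIN(c)→h](S)) → 4
  R → 5
  ρ[b/f](R) → 5
  (ρ[f/h](γ[u; MIN(c)→h](S)) ⋈[f=b] ρ[b/f](R)) → 3
E2 row counts bottom-up:
  R → 5
  ρ[b/f](R) → 5
  S → 5
  γ[u; MIN(c)→h](S) → 4
  ρ[f/h](γ[u; MIN(c)→h](S)) → 4
  (ρ[b/f](R) ⋈[b=f] ρ[f/h](γ[u; MIN(c)→h](S))) → 3
  π[u,f,b,e]((ρ[b/f](R) ⋈[b=f] ρ[f/h](γ[u; MIN(c)→h](S)))) → 3

E1 and E2 produce the same multiset:
u | f | b | e
q | 5 | 5 | 9
r | 1 | 1 | 3
s | 5 | 5 | 9

yes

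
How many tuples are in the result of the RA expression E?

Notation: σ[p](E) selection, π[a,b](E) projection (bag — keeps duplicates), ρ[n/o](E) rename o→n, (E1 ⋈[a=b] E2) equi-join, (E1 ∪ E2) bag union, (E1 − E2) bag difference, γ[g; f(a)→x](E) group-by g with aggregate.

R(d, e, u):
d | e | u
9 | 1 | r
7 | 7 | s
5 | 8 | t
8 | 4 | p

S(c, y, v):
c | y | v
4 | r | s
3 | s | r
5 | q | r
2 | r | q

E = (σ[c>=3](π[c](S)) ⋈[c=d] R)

Row counts bottom-up:
  S → 4
  π[c](S) → 4
  σ[c>=3](π[c](S)) → 3
  R → 4
  (σ[c>=3](π[c](S)) ⋈[c=d] R) → 1

|E| = 1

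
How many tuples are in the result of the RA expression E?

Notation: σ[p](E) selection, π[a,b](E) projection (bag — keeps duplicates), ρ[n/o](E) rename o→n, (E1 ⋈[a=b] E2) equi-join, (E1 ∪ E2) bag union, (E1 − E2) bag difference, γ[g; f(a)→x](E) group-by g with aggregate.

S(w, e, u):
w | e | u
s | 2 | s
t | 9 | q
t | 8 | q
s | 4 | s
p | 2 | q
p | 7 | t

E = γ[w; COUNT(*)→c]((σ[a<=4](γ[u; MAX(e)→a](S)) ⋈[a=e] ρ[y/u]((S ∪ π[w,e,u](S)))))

Row counts bottom-up:
  S → 6
  γ[u; MAX(e)→a](S) → 3
  σ[a<=4](γ[u; MAX(e)→a](S)) → 1
  S → 6
  S → 6
  π[w,e,u](S) → 6
  (S ∪ π[w,e,u](S)) → 12
  ρ[y/u]((S ∪ π[w,e,u](S))) → 12
  (σ[a<=4](γ[u; MAX(e)→a](S)) ⋈[a=e] ρ[y/u]((S ∪ π[w,e,u](S)))) → 2
  γ[w; COUNT(*)→c]((σ[a<=4](γ[u; MAX(e)→a](S)) ⋈[a=e] ρ[y/u]((S ∪ π[w,e,u](S))))) → 1

|E| = 1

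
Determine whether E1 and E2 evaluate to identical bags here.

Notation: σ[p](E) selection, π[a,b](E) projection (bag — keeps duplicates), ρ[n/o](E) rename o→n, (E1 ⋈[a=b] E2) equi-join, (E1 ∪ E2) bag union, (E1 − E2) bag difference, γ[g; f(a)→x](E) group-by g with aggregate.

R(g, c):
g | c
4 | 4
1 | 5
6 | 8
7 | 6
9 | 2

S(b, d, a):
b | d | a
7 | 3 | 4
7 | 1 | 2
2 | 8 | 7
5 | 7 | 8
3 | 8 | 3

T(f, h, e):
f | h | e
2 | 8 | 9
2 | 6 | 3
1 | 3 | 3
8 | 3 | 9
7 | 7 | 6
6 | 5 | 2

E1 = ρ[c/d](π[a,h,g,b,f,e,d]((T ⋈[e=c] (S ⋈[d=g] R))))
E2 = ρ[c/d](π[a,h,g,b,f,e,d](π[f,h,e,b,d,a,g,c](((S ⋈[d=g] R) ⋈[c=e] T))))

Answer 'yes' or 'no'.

E1 stepwise |·|:
  T → 6
  S → 5
  R → 5
  (S ⋈[d=g] R) → 2
  (T ⋈[e=c] (S ⋈[d=g] R)) → 1
  π[a,h,g,b,f,e,d]((T ⋈[e=c] (S ⋈[d=g] R))) → 1
  ρ[c/d](π[a,h,g,b,f,e,d]((T ⋈[e=c] (S ⋈[d=g] R)))) → 1
E2 stepwise |·|:
  S → 5
  R → 5
  (S ⋈[d=g] R) → 2
  T → 6
  ((S ⋈[d=g] R) ⋈[c=e] T) → 1
  π[f,h,e,b,d,a,g,c](((S ⋈[d=g] R) ⋈[c=e] T)) → 1
  π[a,h,g,b,f,e,d](π[f,h,e,b,d,a,g,c](((S ⋈[d=g] R) ⋈[c=e] T))) → 1
  ρ[c/d](π[a,h,g,b,f,e,d](π[f,h,e,b,d,a,g,c](((S ⋈[d=g] R) ⋈[c=e] T)))) → 1

E1 and E2 produce the same multiset:
a | h | g | b | f | e | c
8 | 7 | 7 | 5 | 7 | 6 | 7

yes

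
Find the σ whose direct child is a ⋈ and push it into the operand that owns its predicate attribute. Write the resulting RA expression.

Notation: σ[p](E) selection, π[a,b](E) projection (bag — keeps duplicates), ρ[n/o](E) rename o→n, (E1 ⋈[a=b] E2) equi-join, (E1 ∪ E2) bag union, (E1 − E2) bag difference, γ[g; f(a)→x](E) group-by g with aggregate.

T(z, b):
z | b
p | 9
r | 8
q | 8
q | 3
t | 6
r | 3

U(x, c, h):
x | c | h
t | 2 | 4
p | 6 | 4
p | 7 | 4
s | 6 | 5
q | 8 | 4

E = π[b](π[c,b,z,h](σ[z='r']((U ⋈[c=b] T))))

σ filters on z, owned by the right side.
E' = π[b](π[c,b,z,h]((U ⋈[c=b] σ[z='r'](T))))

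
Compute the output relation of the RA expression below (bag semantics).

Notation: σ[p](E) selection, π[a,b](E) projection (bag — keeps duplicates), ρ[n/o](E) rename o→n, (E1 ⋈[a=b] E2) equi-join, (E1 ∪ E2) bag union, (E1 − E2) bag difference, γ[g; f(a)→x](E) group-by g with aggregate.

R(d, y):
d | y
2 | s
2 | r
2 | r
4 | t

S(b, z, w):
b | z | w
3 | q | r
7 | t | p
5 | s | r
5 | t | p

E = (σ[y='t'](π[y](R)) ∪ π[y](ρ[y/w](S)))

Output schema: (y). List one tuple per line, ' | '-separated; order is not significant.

Row counts bottom-up:
  R → 4
  π[y](R) → 4
  σ[y='t'](π[y](R)) → 1
  S → 4
  ρ[y/w](S) → 4
  π[y](ρ[y/w](S)) → 4
  (σ[y='t'](π[y](R)) ∪ π[y](ρ[y/w](S))) → 5

== RESULT ==
y
p
p
r
r
t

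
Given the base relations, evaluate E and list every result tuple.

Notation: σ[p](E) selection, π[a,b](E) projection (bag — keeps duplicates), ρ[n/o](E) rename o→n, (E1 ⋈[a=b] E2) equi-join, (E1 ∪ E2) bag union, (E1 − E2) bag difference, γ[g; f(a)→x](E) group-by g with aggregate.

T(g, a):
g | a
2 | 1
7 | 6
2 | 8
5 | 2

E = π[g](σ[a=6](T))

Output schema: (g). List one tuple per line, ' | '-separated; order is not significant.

Subexpression sizes:
  T → 4
  σ[a=6](T) → 1
  π[g](σ[a=6](T)) → 1

== RESULT ==
g
7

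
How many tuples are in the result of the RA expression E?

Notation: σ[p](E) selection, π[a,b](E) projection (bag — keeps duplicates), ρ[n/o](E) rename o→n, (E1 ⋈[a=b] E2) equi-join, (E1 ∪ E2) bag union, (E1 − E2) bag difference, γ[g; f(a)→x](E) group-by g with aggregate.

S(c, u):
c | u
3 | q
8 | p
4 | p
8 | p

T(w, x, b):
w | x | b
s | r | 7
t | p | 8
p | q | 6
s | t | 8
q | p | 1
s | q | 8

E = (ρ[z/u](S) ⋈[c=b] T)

Per-node cardinality:
  S → 4
  ρ[z/u](S) → 4
  T → 6
  (ρ[z/u](S) ⋈[c=b] T) → 6

|E| = 6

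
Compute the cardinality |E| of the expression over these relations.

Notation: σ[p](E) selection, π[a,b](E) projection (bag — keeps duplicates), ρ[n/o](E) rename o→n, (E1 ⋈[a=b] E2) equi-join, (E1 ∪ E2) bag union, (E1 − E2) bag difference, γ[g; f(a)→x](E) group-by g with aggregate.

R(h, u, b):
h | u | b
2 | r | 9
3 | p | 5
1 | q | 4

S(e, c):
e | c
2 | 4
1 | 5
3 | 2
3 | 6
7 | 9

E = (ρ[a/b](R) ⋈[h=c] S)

Row counts bottom-up:
  R → 3
  ρ[a/b](R) → 3
  S → 5
  (ρ[a/b](R) ⋈[h=c] S) → 1

|E| = 1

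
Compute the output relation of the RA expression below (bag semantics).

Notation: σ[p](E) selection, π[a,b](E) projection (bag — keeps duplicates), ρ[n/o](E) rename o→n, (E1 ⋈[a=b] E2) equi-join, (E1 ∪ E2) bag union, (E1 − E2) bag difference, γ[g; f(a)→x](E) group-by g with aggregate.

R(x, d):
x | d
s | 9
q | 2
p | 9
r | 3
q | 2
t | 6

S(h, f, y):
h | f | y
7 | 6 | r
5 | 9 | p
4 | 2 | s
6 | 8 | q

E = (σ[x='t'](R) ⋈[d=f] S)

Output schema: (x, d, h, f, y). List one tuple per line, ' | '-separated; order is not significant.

Per-node cardinality:
  R → 6
  σ[x='t'](R) → 1
  S → 4
  (σ[x='t'](R) ⋈[d=f] S) → 1

== RESULT ==
x | d | h | f | y
t | 6 | 7 | 6 | r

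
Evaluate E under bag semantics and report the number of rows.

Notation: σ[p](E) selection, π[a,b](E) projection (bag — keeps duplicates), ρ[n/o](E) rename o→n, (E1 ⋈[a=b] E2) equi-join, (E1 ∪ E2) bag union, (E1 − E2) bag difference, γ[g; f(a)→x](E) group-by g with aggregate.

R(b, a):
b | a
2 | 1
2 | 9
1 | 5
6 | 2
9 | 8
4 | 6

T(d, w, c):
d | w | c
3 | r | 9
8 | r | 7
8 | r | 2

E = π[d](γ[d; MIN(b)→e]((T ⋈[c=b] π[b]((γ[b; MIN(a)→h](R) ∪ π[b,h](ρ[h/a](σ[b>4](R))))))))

Subexpression sizes:
  T → 3
  R → 6
  γ[b; MIN(a)→h](R) → 5
  R → 6
  σ[b>4](R) → 2
  ρ[h/a](σ[b>4](R)) → 2
  π[b,h](ρ[h/a](σ[b>4](R))) → 2
  (γ[b; MIN(a)→h](R) ∪ π[b,h](ρ[h/a](σ[b>4](R)))) → 7
  π[b]((γ[b; MIN(a)→h](R) ∪ π[b,h](ρ[h/a](σ[b>4](R))))) → 7
  (T ⋈[c=b] π[b]((γ[b; MIN(a)→h](R) ∪ π[b,h](ρ[h/a](σ[b>4](R)))))) → 3
  γ[d; MIN(b)→e]((T ⋈[c=b] π[b]((γ[b; MIN(a)→h](R) ∪ π[b,h](ρ[h/a](σ[b>4](R))))))) → 2
  π[d](γ[d; MIN(b)→e]((T ⋈[c=b] π[b]((γ[b; MIN(a)→h](R) ∪ π[b,h](ρ[h/a](σ[b>4](R)))))))) → 2

|E| = 2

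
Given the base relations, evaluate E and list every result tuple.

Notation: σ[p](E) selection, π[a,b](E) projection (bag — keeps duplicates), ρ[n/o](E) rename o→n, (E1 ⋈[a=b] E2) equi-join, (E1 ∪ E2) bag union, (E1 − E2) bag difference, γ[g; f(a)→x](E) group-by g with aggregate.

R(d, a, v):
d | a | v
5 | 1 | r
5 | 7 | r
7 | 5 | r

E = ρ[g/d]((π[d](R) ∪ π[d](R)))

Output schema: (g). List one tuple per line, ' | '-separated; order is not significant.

Row counts bottom-up:
  R → 3
  π[d](R) → 3
  R → 3
  π[d](R) → 3
  (π[d](R) ∪ π[d](R)) → 6
  ρ[g/d]((π[d](R) ∪ π[d](R))) → 6

== RESULT ==
g
5
5
5
5
7
7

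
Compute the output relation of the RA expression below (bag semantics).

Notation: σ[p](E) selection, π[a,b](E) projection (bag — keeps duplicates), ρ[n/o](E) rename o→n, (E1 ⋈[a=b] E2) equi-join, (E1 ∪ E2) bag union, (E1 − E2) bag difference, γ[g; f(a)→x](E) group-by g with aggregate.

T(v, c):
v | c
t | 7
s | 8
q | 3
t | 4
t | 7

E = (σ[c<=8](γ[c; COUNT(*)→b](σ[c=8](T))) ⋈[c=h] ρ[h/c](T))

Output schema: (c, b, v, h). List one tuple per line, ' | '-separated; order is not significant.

Stepwise |·|:
  T → 5
  σ[c=8](T) → 1
  γ[c; COUNT(*)→b](σ[c=8](T)) → 1
  σ[c<=8](γ[c; COUNT(*)→b](σ[c=8](T))) → 1
  T → 5
  ρ[h/c](T) → 5
  (σ[c<=8](γ[c; COUNT(*)→b](σ[c=8](T))) ⋈[c=h] ρ[h/c](T)) → 1

== RESULT ==
c | b | v | h
8 | 1 | s | 8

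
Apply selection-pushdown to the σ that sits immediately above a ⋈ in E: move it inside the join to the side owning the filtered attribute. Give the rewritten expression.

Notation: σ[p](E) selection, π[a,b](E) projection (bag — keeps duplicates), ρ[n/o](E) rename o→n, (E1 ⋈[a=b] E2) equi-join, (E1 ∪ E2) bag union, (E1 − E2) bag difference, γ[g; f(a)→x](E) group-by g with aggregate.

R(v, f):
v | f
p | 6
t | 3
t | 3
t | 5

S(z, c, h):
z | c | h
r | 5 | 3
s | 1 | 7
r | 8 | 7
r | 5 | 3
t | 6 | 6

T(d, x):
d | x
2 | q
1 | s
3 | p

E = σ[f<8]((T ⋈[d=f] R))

σ filters on f, owned by the right side.
E' = (T ⋈[d=f] σ[f<8](R))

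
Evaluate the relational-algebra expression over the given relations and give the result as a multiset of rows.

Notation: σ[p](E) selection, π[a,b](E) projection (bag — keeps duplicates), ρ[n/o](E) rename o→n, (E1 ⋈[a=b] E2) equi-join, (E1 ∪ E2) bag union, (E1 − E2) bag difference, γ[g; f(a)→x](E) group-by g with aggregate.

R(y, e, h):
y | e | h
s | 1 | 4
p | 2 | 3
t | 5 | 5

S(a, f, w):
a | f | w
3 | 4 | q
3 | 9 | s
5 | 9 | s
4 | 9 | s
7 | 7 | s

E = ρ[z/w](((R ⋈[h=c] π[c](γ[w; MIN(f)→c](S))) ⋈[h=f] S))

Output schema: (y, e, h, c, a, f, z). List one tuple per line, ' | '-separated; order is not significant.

Subexpression sizes:
  R → 3
  S → 5
  γ[w; MIN(f)→c](S) → 2
  π[c](γ[w; MIN(f)→c](S)) → 2
  (R ⋈[h=c] π[c](γ[w; MIN(f)→c](S))) → 1
  S → 5
  ((R ⋈[h=c] π[c](γ[w; MIN(f)→c](S))) ⋈[h=f] S) → 1
  ρ[z/w](((R ⋈[h=c] π[c](γ[w; MIN(f)→c](S))) ⋈[h=f] S)) → 1

== RESULT ==
y | e | h | c | a | f | z
s | 1 | 4 | 4 | 3 | 4 | q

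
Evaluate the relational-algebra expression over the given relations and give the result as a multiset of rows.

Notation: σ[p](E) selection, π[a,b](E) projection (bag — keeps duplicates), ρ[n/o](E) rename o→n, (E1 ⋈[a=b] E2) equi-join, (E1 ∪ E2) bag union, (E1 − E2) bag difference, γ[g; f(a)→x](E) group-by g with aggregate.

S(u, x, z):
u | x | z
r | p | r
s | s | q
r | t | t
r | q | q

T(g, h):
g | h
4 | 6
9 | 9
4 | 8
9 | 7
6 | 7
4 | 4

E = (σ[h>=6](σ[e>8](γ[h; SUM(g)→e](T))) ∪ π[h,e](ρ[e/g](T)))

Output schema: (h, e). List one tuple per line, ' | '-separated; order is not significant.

Stepwise |·|:
  T → 6
  γ[h; SUM(g)→e](T) → 5
  σ[e>8](γ[h; SUM(g)→e](T)) → 2
  σ[h>=6](σ[e>8](γ[h; SUM(g)→e](T))) → 2
  T → 6
  ρ[e/g](T) → 6
  π[h,e](ρ[e/g](T)) → 6
  (σ[h>=6](σ[e>8](γ[h; SUM(g)→e](T))) ∪ π[h,e](ρ[e/g](T))) → 8

== RESULT ==
h | e
4 | 4
6 | 4
7 | 6
7 | 9
7 | 15
8 | 4
9 | 9
9 | 9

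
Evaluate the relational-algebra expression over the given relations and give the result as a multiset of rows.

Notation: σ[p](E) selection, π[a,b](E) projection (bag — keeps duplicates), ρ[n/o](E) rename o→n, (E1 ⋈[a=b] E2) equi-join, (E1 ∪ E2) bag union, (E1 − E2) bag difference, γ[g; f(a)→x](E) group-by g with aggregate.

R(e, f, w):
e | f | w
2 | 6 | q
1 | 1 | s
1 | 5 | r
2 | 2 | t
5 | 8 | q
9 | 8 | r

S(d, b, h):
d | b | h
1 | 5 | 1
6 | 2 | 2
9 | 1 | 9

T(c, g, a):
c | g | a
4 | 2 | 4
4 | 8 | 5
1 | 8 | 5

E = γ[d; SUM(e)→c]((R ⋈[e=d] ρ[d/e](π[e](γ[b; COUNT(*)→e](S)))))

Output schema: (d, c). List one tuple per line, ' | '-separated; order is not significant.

Per-node cardinality:
  R → 6
  S → 3
  γ[b; COUNT(*)→e](S) → 3
  π[e](γ[b; COUNT(*)→e](S)) → 3
  ρ[d/e](π[e](γ[b; COUNT(*)→e](S))) → 3
  (R ⋈[e=d] ρ[d/e](π[e](γ[b; COUNT(*)→e](S)))) → 6
  γ[d; SUM(e)→c]((R ⋈[e=d] ρ[d/e](π[e](γ[b; COUNT(*)→e](S))))) → 1

== RESULT ==
d | c
1 | 6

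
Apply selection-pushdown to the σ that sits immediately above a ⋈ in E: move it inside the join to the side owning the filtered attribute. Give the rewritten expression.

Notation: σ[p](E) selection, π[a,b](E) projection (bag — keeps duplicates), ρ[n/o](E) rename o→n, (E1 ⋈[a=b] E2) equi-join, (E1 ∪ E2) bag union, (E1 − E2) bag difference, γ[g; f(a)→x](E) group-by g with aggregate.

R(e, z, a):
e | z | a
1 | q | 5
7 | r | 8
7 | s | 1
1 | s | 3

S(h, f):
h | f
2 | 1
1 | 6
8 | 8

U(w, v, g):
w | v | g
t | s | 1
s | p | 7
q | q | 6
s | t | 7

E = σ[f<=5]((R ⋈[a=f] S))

σ filters on f, owned by the right side.
E' = (R ⋈[a=f] σ[f<=5](S))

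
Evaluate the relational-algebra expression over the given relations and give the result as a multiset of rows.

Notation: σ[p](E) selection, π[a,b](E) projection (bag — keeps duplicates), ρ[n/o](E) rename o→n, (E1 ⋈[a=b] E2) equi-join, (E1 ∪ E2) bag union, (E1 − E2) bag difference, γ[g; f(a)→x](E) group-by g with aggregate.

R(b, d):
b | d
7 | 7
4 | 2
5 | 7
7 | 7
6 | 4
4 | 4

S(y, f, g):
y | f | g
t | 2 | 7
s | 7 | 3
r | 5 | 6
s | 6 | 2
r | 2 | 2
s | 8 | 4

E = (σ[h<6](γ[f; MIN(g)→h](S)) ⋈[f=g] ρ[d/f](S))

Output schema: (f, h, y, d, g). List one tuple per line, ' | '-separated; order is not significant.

Stepwise |·|:
  S → 6
  γ[f; MIN(g)→h](S) → 5
  σ[h<6](γ[f; MIN(g)→h](S)) → 4
  S → 6
  ρ[d/f](S) → 6
  (σ[h<6](γ[f; MIN(g)→h](S)) ⋈[f=g] ρ[d/f](S)) → 4

== RESULT ==
f | h | y | d | g
2 | 2 | r | 2 | 2
2 | 2 | s | 6 | 2
6 | 2 | r | 5 | 6
7 | 3 | t | 2 | 7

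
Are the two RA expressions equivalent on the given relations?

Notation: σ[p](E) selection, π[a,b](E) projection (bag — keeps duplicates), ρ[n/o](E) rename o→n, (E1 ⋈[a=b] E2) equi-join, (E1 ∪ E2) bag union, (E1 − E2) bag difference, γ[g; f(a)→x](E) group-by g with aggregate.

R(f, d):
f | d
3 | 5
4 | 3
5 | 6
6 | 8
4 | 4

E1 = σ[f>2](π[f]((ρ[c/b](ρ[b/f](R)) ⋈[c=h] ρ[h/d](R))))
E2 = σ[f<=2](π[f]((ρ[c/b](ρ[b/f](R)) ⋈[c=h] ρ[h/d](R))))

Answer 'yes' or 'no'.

E1 per-node cardinality:
  R → 5
  ρ[b/f](R) → 5
  ρ[c/b](ρ[b/f](R)) → 5
  R → 5
  ρ[h/d](R) → 5
  (ρ[c/b](ρ[b/f](R)) ⋈[c=h] ρ[h/d](R)) → 5
  π[f]((ρ[c/b](ρ[b/f](R)) ⋈[c=h] ρ[h/d](R))) → 5
  σ[f>2](π[f]((ρ[c/b](ρ[b/f](R)) ⋈[c=h] ρ[h/d](R)))) → 5
E2 per-node cardinality:
  R → 5
  ρ[b/f](R) → 5
  ρ[c/b](ρ[b/f](R)) → 5
  R → 5
  ρ[h/d](R) → 5
  (ρ[c/b](ρ[b/f](R)) ⋈[c=h] ρ[h/d](R)) → 5
  π[f]((ρ[c/b](ρ[b/f](R)) ⋈[c=h] ρ[h/d](R))) → 5
  σ[f<=2](π[f]((ρ[c/b](ρ[b/f](R)) ⋈[c=h] ρ[h/d](R)))) → 0

E1 result:
f
3
4
4
4
5
E2 result:
f
(0 rows)
Witness: (3,) appears 1× in E1 but 0× in E2.

no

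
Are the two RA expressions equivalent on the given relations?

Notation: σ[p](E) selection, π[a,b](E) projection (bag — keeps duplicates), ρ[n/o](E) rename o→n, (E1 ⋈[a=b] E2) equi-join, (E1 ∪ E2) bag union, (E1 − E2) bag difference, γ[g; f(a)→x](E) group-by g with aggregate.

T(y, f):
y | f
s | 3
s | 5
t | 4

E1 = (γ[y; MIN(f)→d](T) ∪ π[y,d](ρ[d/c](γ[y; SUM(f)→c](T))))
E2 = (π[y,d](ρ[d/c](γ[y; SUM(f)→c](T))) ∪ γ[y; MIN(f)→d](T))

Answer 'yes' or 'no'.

E1 stepwise |·|:
  T → 3
  γ[y; MIN(f)→d](T) → 2
  T → 3
  γ[y; SUM(f)→c](T) → 2
  ρ[d/c](γ[y; SUM(f)→c](T)) → 2
  π[y,d](ρ[d/c](γ[y; SUM(f)→c](T))) → 2
  (γ[y; MIN(f)→d](T) ∪ π[y,d](ρ[d/c](γ[y; SUM(f)→c](T)))) → 4
E2 stepwise |·|:
  T → 3
  γ[y; SUM(f)→c](T) → 2
  ρ[d/c](γ[y; SUM(f)→c](T)) → 2
  π[y,d](ρ[d/c](γ[y; SUM(f)→c](T))) → 2
  T → 3
  γ[y; MIN(f)→d](T) → 2
  (π[y,d](ρ[d/c](γ[y; SUM(f)→c](T))) ∪ γ[y; MIN(f)→d](T)) → 4

E1 and E2 produce the same multiset:
y | d
s | 3
s | 8
t | 4
t | 4

yes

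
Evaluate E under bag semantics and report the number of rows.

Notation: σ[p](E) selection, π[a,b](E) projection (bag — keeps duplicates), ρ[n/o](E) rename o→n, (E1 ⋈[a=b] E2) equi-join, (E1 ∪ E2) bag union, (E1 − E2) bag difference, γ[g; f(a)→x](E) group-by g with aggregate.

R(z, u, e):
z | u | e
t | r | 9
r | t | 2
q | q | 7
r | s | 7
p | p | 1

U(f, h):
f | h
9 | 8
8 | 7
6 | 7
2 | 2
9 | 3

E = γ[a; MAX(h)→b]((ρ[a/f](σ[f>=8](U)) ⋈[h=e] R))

Per-node cardinality:
  U → 5
  σ[f>=8](U) → 3
  ρ[a/f](σ[f>=8](U)) → 3
  R → 5
  (ρ[a/f](σ[f>=8](U)) ⋈[h=e] R) → 2
  γ[a; MAX(h)→b]((ρ[a/f](σ[f>=8](U)) ⋈[h=e] R)) → 1

|E| = 1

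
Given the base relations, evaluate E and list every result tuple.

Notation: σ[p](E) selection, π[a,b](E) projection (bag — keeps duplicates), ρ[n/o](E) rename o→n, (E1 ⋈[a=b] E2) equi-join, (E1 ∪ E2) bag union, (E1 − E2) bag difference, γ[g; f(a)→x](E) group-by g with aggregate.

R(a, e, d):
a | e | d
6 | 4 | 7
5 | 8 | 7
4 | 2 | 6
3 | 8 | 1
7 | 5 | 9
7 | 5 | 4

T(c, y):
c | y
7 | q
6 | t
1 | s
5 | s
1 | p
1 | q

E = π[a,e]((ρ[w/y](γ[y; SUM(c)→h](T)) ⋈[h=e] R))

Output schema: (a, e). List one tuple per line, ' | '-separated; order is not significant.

Per-node cardinality:
  T → 6
  γ[y; SUM(c)→h](T) → 4
  ρ[w/y](γ[y; SUM(c)→h](T)) → 4
  R → 6
  (ρ[w/y](γ[y; SUM(c)→h](T)) ⋈[h=e] R) → 2
  π[a,e]((ρ[w/y](γ[y; SUM(c)→h](T)) ⋈[h=e] R)) → 2

== RESULT ==
a | e
3 | 8
5 | 8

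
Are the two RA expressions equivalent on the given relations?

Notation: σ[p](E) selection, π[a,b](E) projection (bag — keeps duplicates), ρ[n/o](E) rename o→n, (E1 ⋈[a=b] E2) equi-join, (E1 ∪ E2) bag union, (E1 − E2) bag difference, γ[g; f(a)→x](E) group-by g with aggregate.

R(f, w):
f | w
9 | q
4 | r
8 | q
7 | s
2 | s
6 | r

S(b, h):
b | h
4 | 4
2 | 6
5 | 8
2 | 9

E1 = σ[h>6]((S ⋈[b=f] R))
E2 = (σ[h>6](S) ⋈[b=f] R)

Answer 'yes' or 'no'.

E1 row counts bottom-up:
  S → 4
  R → 6
  (S ⋈[b=f] R) → 3
  σ[h>6]((S ⋈[b=f] R)) → 1
E2 row counts bottom-up:
  S → 4
  σ[h>6](S) → 2
  R → 6
  (σ[h>6](S) ⋈[b=f] R) → 1

E1 and E2 produce the same multiset:
b | h | f | w
2 | 9 | 2 | s

yes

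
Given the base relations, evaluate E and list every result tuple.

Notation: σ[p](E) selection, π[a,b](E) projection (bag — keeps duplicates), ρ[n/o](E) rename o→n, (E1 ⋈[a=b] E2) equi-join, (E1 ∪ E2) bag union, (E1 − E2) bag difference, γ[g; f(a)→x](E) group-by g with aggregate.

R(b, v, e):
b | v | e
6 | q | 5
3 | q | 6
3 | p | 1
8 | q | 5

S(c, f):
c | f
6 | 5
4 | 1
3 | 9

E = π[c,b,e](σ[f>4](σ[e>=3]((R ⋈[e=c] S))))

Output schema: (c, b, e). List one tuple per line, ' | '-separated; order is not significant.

Subexpression sizes:
  R → 4
  S → 3
  (R ⋈[e=c] S) → 1
  σ[e>=3]((R ⋈[e=c] S)) → 1
  σ[f>4](σ[e>=3]((R ⋈[e=c] S))) → 1
  π[c,b,e](σ[f>4](σ[e>=3]((R ⋈[e=c] S)))) → 1

== RESULT ==
c | b | e
6 | 3 | 6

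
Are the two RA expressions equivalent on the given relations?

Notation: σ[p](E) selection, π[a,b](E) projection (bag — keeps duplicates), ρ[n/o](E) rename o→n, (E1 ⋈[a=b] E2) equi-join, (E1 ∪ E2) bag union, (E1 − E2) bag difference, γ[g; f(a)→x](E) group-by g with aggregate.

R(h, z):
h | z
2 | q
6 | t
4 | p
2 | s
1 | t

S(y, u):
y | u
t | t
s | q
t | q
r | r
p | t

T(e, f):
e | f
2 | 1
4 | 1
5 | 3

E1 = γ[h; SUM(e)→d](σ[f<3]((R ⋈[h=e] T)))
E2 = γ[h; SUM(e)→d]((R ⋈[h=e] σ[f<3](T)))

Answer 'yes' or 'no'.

E1 subexpression sizes:
  R → 5
  T → 3
  (R ⋈[h=e] T) → 3
  σ[f<3]((R ⋈[h=e] T)) → 3
  γ[h; SUM(e)→d](σ[f<3]((R ⋈[h=e] T))) → 2
E2 subexpression sizes:
  R → 5
  T → 3
  σ[f<3](T) → 2
  (R ⋈[h=e] σ[f<3](T)) → 3
  γ[h; SUM(e)→d]((R ⋈[h=e] σ[f<3](T))) → 2

E1 and E2 produce the same multiset:
h | d
2 | 4
4 | 4

yes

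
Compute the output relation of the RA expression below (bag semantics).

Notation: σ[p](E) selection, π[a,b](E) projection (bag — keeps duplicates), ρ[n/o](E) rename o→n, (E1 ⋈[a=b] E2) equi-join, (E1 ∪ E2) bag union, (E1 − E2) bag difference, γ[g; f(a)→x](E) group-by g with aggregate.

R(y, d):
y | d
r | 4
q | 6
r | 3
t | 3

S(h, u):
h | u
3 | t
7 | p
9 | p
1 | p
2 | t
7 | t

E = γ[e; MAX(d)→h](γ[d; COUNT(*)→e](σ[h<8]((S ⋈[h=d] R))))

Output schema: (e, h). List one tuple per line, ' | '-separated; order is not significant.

Row counts bottom-up:
  S → 6
  R → 4
  (S ⋈[h=d] R) → 2
  σ[h<8]((S ⋈[h=d] R)) → 2
  γ[d; COUNT(*)→e](σ[h<8]((S ⋈[h=d] R))) → 1
  γ[e; MAX(d)→h](γ[d; COUNT(*)→e](σ[h<8]((S ⋈[h=d] R)))) → 1

== RESULT ==
e | h
2 | 3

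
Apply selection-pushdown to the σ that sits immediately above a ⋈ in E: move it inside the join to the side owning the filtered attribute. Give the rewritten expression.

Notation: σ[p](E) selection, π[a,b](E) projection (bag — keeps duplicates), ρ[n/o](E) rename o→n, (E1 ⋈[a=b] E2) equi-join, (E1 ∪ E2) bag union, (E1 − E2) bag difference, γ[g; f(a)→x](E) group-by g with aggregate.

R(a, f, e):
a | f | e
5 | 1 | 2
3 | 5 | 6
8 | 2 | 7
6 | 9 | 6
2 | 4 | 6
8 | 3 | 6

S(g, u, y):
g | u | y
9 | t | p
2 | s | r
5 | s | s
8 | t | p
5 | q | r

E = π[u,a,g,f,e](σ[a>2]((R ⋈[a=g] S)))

σ filters on a, owned by the left side.
E' = π[u,a,g,f,e]((σ[a>2](R) ⋈[a=g] S))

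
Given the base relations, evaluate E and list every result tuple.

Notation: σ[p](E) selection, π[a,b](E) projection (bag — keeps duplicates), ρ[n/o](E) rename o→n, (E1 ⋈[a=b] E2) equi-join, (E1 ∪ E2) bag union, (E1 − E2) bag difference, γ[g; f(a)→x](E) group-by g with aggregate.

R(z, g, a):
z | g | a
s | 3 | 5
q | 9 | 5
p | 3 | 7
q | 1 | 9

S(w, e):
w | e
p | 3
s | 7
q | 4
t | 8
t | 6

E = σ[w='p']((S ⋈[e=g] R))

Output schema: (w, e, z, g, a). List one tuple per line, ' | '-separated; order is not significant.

Stepwise |·|:
  S → 5
  R → 4
  (S ⋈[e=g] R) → 2
  σ[w='p']((S ⋈[e=g] R)) → 2

== RESULT ==
w | e | z | g | a
p | 3 | p | 3 | 7
p | 3 | s | 3 | 5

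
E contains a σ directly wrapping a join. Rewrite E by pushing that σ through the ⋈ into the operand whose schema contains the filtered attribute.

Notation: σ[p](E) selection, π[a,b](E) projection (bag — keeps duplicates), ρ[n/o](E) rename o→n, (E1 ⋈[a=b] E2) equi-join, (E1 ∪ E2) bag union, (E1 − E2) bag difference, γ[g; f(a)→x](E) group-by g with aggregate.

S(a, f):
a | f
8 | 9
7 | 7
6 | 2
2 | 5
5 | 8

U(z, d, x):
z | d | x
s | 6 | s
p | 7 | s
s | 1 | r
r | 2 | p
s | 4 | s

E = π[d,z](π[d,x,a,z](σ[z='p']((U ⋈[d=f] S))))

σ filters on z, owned by the left side.
E' = π[d,z](π[d,x,a,z]((σ[z='p'](U) ⋈[d=f] S)))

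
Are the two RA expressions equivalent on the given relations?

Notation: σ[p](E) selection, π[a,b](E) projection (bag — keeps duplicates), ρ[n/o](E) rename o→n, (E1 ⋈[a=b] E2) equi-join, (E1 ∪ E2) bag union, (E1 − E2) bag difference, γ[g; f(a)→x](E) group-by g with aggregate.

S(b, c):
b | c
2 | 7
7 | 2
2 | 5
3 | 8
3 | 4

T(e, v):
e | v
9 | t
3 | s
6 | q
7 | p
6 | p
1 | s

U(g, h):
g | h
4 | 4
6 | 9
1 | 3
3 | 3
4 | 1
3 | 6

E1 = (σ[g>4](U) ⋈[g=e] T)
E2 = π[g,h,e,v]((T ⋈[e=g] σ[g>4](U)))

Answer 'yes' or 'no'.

E1 subexpression sizes:
  U → 6
  σ[g>4](U) → 1
  T → 6
  (σ[g>4](U) ⋈[g=e] T) → 2
E2 subexpression sizes:
  T → 6
  U → 6
  σ[g>4](U) → 1
  (T ⋈[e=g] σ[g>4](U)) → 2
  π[g,h,e,v]((T ⋈[e=g] σ[g>4](U))) → 2

E1 and E2 produce the same multiset:
g | h | e | v
6 | 9 | 6 | p
6 | 9 | 6 | q

yes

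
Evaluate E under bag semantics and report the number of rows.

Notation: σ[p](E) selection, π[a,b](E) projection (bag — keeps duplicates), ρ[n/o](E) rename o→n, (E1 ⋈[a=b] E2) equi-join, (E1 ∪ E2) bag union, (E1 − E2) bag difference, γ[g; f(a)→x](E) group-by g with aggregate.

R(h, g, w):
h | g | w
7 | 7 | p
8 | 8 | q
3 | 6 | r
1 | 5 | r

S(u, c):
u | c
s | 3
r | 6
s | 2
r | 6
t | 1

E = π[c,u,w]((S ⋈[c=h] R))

Row counts bottom-up:
  S → 5
  R → 4
  (S ⋈[c=h] R) → 2
  π[c,u,w]((S ⋈[c=h] R)) → 2

|E| = 2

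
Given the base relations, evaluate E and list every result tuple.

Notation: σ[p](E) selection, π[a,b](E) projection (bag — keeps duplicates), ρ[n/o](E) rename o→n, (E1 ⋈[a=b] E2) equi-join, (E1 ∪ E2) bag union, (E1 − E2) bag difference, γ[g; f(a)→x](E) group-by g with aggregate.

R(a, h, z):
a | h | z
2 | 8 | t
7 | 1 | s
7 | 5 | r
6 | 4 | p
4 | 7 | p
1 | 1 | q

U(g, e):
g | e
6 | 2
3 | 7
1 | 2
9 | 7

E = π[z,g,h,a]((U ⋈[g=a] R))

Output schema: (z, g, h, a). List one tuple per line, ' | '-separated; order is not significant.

Stepwise |·|:
  U → 4
  R → 6
  (U ⋈[g=a] R) → 2
  π[z,g,h,a]((U ⋈[g=a] R)) → 2

== RESULT ==
z | g | h | a
p | 6 | 4 | 6
q | 1 | 1 | 1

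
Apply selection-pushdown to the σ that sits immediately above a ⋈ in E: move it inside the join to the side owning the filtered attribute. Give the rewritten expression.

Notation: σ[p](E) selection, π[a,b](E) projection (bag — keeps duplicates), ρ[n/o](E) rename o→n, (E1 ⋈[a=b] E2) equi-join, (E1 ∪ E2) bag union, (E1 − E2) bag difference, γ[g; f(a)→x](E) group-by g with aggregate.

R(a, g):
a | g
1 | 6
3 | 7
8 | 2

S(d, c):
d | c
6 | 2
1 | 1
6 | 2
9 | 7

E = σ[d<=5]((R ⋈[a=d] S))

σ filters on d, owned by the right side.
E' = (R ⋈[a=d] σ[d<=5](S))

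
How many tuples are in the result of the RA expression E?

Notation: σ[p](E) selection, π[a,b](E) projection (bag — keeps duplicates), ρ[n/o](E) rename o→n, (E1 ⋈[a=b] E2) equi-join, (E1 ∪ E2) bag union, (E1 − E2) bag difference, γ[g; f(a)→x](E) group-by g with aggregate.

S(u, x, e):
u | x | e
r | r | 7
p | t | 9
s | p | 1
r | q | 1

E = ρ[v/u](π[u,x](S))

Per-node cardinality:
  S → 4
  π[u,x](S) → 4
  ρ[v/u](π[u,x](S)) → 4

|E| = 4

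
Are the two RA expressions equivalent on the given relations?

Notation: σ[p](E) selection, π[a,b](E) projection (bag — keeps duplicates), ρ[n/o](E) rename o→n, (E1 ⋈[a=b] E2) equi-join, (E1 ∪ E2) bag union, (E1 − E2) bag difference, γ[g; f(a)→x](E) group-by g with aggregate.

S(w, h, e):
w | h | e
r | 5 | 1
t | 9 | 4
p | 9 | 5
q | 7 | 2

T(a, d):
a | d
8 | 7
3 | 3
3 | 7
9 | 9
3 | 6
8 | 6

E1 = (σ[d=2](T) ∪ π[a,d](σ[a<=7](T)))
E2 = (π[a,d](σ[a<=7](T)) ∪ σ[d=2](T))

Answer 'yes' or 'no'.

E1 stepwise |·|:
  T → 6
  σ[d=2](T) → 0
  T → 6
  σ[a<=7](T) → 3
  π[a,d](σ[a<=7](T)) → 3
  (σ[d=2](T) ∪ π[a,d](σ[a<=7](T))) → 3
E2 stepwise |·|:
  T → 6
  σ[a<=7](T) → 3
  π[a,d](σ[a<=7](T)) → 3
  T → 6
  σ[d=2](T) → 0
  (π[a,d](σ[a<=7](T)) ∪ σ[d=2](T)) → 3

E1 and E2 produce the same multiset:
a | d
3 | 3
3 | 6
3 | 7

yes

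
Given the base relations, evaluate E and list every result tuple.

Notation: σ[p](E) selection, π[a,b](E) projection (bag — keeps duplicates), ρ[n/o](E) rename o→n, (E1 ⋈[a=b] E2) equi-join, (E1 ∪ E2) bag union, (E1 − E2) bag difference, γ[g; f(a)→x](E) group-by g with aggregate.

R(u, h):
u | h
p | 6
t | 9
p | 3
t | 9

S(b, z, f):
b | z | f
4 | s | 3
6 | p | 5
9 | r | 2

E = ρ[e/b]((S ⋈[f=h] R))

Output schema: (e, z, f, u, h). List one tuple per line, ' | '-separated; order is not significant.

Subexpression sizes:
  S → 3
  R → 4
  (S ⋈[f=h] R) → 1
  ρ[e/b]((S ⋈[f=h] R)) → 1

== RESULT ==
e | z | f | u | h
4 | s | 3 | p | 3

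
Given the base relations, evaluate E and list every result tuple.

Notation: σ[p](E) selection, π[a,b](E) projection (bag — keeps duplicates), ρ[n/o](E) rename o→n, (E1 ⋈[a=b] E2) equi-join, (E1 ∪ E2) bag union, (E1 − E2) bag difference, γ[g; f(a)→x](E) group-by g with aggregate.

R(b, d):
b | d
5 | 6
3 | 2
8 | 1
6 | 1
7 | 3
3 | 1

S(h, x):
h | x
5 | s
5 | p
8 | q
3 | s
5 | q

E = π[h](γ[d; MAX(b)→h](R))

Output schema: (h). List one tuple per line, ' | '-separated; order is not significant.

Row counts bottom-up:
  R → 6
  γ[d; MAX(b)→h](R) → 4
  π[h](γ[d; MAX(b)→h](R)) → 4

== RESULT ==
h
3
5
7
8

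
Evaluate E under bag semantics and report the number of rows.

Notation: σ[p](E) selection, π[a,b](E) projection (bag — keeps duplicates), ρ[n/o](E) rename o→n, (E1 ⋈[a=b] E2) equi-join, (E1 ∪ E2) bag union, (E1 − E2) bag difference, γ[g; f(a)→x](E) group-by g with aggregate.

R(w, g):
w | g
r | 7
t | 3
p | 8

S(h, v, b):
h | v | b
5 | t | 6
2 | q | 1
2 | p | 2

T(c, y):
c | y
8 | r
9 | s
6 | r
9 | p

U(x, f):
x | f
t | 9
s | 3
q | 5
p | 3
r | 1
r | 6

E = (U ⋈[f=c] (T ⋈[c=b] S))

Per-node cardinality:
  U → 6
  T → 4
  S → 3
  (T ⋈[c=b] S) → 1
  (U ⋈[f=c] (T ⋈[c=b] S)) → 1

|E| = 1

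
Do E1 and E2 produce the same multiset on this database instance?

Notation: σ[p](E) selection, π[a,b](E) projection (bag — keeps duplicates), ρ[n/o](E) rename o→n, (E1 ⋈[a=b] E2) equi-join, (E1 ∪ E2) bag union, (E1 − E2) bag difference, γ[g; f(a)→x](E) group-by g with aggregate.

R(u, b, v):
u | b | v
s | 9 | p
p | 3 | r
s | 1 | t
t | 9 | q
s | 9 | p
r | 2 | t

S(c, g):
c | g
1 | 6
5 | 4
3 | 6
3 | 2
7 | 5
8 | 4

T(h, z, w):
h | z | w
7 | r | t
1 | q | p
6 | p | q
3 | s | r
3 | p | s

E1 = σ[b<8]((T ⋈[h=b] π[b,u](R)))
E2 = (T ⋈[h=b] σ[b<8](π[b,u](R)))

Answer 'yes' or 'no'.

E1 stepwise |·|:
  T → 5
  R → 6
  π[b,u](R) → 6
  (T ⋈[h=b] π[b,u](R)) → 3
  σ[b<8]((T ⋈[h=b] π[b,u](R))) → 3
E2 stepwise |·|:
  T → 5
  R → 6
  π[b,u](R) → 6
  σ[b<8](π[b,u](R)) → 3
  (T ⋈[h=b] σ[b<8](π[b,u](R))) → 3

E1 and E2 produce the same multiset:
h | z | w | b | u
1 | q | p | 1 | s
3 | p | s | 3 | p
3 | s | r | 3 | p

yes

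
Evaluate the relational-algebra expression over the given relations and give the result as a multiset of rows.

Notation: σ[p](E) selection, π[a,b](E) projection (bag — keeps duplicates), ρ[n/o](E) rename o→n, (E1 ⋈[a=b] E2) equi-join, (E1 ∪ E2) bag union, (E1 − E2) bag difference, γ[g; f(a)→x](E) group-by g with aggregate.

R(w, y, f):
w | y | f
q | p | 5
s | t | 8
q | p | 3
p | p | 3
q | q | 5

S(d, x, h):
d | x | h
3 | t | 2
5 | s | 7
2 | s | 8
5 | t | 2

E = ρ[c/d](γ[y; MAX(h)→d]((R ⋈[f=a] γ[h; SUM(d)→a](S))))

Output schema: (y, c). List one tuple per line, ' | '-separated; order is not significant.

Subexpression sizes:
  R → 5
  S → 4
  γ[h; SUM(d)→a](S) → 3
  (R ⋈[f=a] γ[h; SUM(d)→a](S)) → 3
  γ[y; MAX(h)→d]((R ⋈[f=a] γ[h; SUM(d)→a](S))) → 3
  ρ[c/d](γ[y; MAX(h)→d]((R ⋈[f=a] γ[h; SUM(d)→a](S)))) → 3

== RESULT ==
y | c
p | 7
q | 7
t | 2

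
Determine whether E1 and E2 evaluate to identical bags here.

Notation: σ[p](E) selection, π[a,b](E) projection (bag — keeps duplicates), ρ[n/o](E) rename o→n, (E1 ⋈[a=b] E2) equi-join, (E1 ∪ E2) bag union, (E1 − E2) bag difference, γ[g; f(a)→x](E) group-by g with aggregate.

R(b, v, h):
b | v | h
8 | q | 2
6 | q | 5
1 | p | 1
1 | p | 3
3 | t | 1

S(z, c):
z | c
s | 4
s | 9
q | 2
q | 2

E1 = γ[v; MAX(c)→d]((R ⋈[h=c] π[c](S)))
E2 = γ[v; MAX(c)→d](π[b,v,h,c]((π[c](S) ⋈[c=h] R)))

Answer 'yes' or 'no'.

E1 row counts bottom-up:
  R → 5
  S → 4
  π[c](S) → 4
  (R ⋈[h=c] π[c](S)) → 2
  γ[v; MAX(c)→d]((R ⋈[h=c] π[c](S))) → 1
E2 row counts bottom-up:
  S → 4
  π[c](S) → 4
  R → 5
  (π[c](S) ⋈[c=h] R) → 2
  π[b,v,h,c]((π[c](S) ⋈[c=h] R)) → 2
  γ[v; MAX(c)→d](π[b,v,h,c]((π[c](S) ⋈[c=h] R))) → 1

E1 and E2 produce the same multiset:
v | d
q | 2

yes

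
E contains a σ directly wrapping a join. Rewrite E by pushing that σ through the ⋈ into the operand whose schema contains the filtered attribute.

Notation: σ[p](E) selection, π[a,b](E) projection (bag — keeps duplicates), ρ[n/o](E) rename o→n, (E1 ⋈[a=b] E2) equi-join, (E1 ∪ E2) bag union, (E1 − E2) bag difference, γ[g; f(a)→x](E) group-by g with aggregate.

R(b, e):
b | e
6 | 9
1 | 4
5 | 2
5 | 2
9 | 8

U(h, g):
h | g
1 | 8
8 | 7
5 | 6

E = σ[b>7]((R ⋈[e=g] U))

σ filters on b, owned by the left side.
E' = (σ[b>7](R) ⋈[e=g] U)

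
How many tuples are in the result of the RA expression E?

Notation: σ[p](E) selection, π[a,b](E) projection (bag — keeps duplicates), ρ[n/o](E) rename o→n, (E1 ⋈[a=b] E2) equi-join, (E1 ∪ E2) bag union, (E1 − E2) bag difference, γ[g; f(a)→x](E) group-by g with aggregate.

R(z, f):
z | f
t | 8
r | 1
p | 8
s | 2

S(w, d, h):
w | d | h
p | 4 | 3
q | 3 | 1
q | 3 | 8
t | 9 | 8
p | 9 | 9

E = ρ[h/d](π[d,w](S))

Subexpression sizes:
  S → 5
  π[d,w](S) → 5
  ρ[h/d](π[d,w](S)) → 5

|E| = 5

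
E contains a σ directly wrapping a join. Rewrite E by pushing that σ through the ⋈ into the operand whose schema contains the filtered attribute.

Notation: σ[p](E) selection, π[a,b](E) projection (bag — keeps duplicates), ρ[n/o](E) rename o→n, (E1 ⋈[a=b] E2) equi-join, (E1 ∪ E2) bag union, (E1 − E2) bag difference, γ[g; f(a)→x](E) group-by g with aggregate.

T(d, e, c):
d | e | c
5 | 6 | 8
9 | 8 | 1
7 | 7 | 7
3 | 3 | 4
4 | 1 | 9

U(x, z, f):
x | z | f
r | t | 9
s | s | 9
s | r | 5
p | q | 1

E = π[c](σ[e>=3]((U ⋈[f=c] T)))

σ filters on e, owned by the right side.
E' = π[c]((U ⋈[f=c] σ[e>=3](T)))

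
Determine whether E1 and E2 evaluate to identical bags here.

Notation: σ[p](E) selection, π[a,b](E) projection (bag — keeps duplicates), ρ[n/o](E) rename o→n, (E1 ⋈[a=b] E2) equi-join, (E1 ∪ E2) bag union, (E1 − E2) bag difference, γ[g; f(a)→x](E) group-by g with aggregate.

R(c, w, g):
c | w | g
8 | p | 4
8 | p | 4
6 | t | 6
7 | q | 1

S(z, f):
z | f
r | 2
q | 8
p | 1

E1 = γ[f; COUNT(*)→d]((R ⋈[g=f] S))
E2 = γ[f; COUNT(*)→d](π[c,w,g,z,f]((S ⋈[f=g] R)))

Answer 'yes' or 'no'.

E1 stepwise |·|:
  R → 4
  S → 3
  (R ⋈[g=f] S) → 1
  γ[f; COUNT(*)→d]((R ⋈[g=f] S)) → 1
E2 stepwise |·|:
  S → 3
  R → 4
  (S ⋈[f=g] R) → 1
  π[c,w,g,z,f]((S ⋈[f=g] R)) → 1
  γ[f; COUNT(*)→d](π[c,w,g,z,f]((S ⋈[f=g] R))) → 1

E1 and E2 produce the same multiset:
f | d
1 | 1

yes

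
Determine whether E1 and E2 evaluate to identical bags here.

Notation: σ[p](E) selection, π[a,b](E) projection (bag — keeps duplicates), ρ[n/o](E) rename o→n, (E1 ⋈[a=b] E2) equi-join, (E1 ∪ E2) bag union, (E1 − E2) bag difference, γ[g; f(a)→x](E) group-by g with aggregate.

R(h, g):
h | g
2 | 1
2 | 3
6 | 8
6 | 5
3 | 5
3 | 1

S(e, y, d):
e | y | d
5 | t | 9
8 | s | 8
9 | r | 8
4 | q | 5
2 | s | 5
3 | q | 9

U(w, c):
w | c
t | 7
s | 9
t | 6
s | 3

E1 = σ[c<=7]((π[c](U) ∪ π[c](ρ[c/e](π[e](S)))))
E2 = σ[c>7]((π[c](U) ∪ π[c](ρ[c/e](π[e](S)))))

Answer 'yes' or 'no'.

E1 per-node cardinality:
  U → 4
  π[c](U) → 4
  S → 6
  π[e](S) → 6
  ρ[c/e](π[e](S)) → 6
  π[c](ρ[c/e](π[e](S))) → 6
  (π[c](U) ∪ π[c](ρ[c/e](π[e](S)))) → 10
  σ[c<=7]((π[c](U) ∪ π[c](ρ[c/e](π[e](S))))) → 7
E2 per-node cardinality:
  U → 4
  π[c](U) → 4
  S → 6
  π[e](S) → 6
  ρ[c/e](π[e](S)) → 6
  π[c](ρ[c/e](π[e](S))) → 6
  (π[c](U) ∪ π[c](ρ[c/e](π[e](S)))) → 10
  σ[c>7]((π[c](U) ∪ π[c](ρ[c/e](π[e](S))))) → 3

E1 result:
c
2
3
3
4
5
6
7
E2 result:
c
8
9
9
Witness: (6,) appears 1× in E1 but 0× in E2.

no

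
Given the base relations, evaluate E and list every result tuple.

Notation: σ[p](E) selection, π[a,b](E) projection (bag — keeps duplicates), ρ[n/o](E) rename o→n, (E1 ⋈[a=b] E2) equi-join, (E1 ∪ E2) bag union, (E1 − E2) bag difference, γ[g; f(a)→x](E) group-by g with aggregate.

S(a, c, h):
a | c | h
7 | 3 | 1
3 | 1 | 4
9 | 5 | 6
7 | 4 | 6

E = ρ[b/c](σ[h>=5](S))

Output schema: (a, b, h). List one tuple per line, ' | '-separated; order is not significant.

Row counts bottom-up:
  S → 4
  σ[h>=5](S) → 2
  ρ[b/c](σ[h>=5](S)) → 2

== RESULT ==
a | b | h
7 | 4 | 6
9 | 5 | 6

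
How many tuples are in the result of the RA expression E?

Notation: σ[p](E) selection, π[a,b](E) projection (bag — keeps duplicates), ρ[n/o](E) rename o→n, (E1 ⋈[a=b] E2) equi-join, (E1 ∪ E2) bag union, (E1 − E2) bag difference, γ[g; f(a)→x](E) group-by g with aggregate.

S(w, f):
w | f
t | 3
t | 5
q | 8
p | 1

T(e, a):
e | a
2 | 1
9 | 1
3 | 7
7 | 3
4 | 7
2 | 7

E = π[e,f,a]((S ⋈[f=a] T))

Per-node cardinality:
  S → 4
  T → 6
  (S ⋈[f=a] T) → 3
  π[e,f,a]((S ⋈[f=a] T)) → 3

|E| = 3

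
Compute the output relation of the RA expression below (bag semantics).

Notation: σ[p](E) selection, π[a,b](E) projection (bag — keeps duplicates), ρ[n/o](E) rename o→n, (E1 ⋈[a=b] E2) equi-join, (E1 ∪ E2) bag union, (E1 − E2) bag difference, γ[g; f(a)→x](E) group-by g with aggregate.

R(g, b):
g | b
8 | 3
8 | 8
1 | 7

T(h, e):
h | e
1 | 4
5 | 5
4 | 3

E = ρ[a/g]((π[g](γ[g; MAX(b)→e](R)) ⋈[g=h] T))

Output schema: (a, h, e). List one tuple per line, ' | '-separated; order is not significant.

Subexpression sizes:
  R → 3
  γ[g; MAX(b)→e](R) → 2
  π[g](γ[g; MAX(b)→e](R)) → 2
  T → 3
  (π[g](γ[g; MAX(b)→e](R)) ⋈[g=h] T) → 1
  ρ[a/g]((π[g](γ[g; MAX(b)→e](R)) ⋈[g=h] T)) → 1

== RESULT ==
a | h | e
1 | 1 | 4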